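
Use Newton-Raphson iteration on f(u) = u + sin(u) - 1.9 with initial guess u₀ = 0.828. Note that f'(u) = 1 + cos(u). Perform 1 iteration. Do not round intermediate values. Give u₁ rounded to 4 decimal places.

u_0 = 0.828000: f = -0.335420, f' = 1.676350 → u_1 = 0.828000 - (-0.335420)/(1.676350) = 1.028089

1.0281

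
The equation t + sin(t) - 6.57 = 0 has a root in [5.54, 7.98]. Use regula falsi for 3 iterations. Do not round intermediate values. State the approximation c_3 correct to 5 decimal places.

6.42686

False-position update: c = (a·f(b) − b·f(a))/(f(b) − f(a)); replace the endpoint whose sign matches f(c).
f(5.540000) = -1.706637, f(7.980000) = 2.402070
step 1: c = 6.553505, f(c) = 0.250544 > 0 → new bracket [5.540000, 6.553505]
step 2: c = 6.423763, f(c) = -0.006121 < 0 → new bracket [6.423763, 6.553505]
step 3: c = 6.426858, f(c) = 0.000036 > 0 → new bracket [6.423763, 6.426858]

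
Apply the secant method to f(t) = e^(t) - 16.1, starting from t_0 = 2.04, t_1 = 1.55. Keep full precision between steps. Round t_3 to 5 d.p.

f(t_0) = -8.409391, f(t_1) = -11.388530
t_2 = 1.550000 - (-11.388530)·(1.550000 - 2.040000)/(-11.388530 - (-8.409391)) = 3.423152; f(t_2) = 14.565916
t_3 = 3.423152 - (14.565916)·(3.423152 - 1.550000)/(14.565916 - (-11.388530)) = 2.371919; f(t_3) = -5.382063

2.37192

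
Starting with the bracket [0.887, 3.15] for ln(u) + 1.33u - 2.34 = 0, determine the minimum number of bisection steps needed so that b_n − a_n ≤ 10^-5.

Initial width b − a = 3.15 − 0.887 = 2.263000.
After n steps the width is (b−a)/2^n; need (b−a)/2^n ≤ 10^-5.
So n ≥ log₂(2.263000/10^-5) = log₂(226300.0000) ≈ 17.7879.
Hence n = 18.

18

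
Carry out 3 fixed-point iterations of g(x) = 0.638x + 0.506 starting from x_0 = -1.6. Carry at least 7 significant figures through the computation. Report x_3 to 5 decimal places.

0.61928

x_1 = g(-1.600000) = -0.514800
x_2 = g(-0.514800) = 0.177558
x_3 = g(0.177558) = 0.619282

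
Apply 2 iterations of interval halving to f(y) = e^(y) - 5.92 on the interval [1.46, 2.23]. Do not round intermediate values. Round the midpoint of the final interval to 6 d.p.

f(1.460000) = -1.614040, f(2.230000) = 3.379866 (opposite signs)
step 1: m = 1.845000, f(m) = 0.408100 > 0 → root in [1.460000, 1.845000]
step 2: m = 1.652500, f(m) = -0.699986 < 0 → root in [1.652500, 1.845000]
Midpoint of [1.652500, 1.845000] = 1.748750

1.748750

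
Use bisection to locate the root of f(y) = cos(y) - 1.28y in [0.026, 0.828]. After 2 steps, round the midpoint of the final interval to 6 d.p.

0.727750

f(0.026000) = 0.966382, f(0.828000) = -0.383490 (opposite signs)
step 1: m = 0.427000, f(m) = 0.363652 > 0 → root in [0.427000, 0.828000]
step 2: m = 0.627500, f(m) = 0.006298 > 0 → root in [0.627500, 0.828000]
Midpoint of [0.627500, 0.828000] = 0.727750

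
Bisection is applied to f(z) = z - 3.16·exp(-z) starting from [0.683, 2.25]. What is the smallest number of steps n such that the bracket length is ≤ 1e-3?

Initial width b − a = 2.25 − 0.683 = 1.567000.
After n steps the width is (b−a)/2^n; need (b−a)/2^n ≤ 1e-3.
So n ≥ log₂(1.567000/1e-3) = log₂(1567.0000) ≈ 10.6138.
Hence n = 11.

11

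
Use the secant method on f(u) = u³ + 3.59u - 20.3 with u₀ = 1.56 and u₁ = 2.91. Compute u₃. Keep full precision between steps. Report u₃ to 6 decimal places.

f(u_0) = -10.903184, f(u_1) = 14.789071
u_2 = 2.910000 - (14.789071)·(2.910000 - 1.560000)/(14.789071 - (-10.903184)) = 2.132908; f(u_2) = -2.939629
u_3 = 2.132908 - (-2.939629)·(2.132908 - 2.910000)/(-2.939629 - (14.789071)) = 2.261759; f(u_3) = -0.610134

2.261759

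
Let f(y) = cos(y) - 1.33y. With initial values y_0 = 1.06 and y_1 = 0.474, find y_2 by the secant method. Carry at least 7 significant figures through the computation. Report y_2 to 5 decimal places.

f(y_0) = -0.920928, f(y_1) = 0.259330
y_2 = 0.474000 - (0.259330)·(0.474000 - 1.060000)/(0.259330 - (-0.920928)) = 0.602758; f(y_2) = 0.022108

0.60276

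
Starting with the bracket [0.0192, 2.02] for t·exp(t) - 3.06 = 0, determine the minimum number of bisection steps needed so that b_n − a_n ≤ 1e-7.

25

Initial width b − a = 2.02 − 0.0192 = 2.000800.
After n steps the width is (b−a)/2^n; need (b−a)/2^n ≤ 1e-7.
So n ≥ log₂(2.000800/1e-7) = log₂(20008000.0000) ≈ 24.2541.
Hence n = 25.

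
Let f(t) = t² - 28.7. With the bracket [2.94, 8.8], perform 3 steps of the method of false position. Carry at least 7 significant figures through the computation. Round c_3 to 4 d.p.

5.3125

False-position update: c = (a·f(b) − b·f(a))/(f(b) − f(a)); replace the endpoint whose sign matches f(c).
f(2.940000) = -20.056400, f(8.800000) = 48.740000
step 1: c = 4.648382, f(c) = -7.092548 < 0 → new bracket [4.648382, 8.800000]
step 2: c = 5.175772, f(c) = -1.911383 < 0 → new bracket [5.175772, 8.800000]
step 3: c = 5.312536, f(c) = -0.476960 < 0 → new bracket [5.312536, 8.800000]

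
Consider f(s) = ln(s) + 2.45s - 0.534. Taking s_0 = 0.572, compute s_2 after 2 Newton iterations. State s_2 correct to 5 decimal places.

0.50048

f'(s) = 1/s + 2.45
s_0 = 0.572000: f = 0.308784, f' = 4.198252 → s_1 = 0.572000 - (0.308784)/(4.198252) = 0.498449
s_1 = 0.498449: f = -0.009052, f' = 4.456221 → s_2 = 0.498449 - (-0.009052)/(4.456221) = 0.500481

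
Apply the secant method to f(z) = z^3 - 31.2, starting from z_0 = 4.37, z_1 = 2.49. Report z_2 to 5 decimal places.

2.92567

Secant update: z_(k+1) = z_k − f(z_k)·(z_k − z_(k-1))/(f(z_k) − f(z_(k-1))).
f(z_0) = 52.253453, f(z_1) = -15.761751
z_2 = 2.490000 - (-15.761751)·(2.490000 - 4.370000)/(-15.761751 - (52.253453)) = 2.925669; f(z_2) = -6.157631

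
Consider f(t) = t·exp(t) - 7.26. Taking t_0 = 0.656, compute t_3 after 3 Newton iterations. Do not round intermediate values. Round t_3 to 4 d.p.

1.6522

f'(t) = (t + 1)·exp(t)
t_0 = 0.656000: f = -5.995843, f' = 3.191226 → t_1 = 0.656000 - (-5.995843)/(3.191226) = 2.534853
t_1 = 2.534853: f = 24.716084, f' = 44.590657 → t_2 = 2.534853 - (24.716084)/(44.590657) = 1.980564
t_2 = 1.980564: f = 7.092816, f' = 21.599647 → t_3 = 1.980564 - (7.092816)/(21.599647) = 1.652188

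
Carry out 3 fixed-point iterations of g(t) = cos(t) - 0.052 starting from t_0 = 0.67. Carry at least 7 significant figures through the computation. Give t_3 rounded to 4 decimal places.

t_1 = g(0.670000) = 0.731822
t_2 = g(0.731822) = 0.691958
t_3 = g(0.691958) = 0.717998

0.7180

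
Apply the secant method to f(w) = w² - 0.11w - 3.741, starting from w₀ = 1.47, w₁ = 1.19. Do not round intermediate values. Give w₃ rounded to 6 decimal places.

f(w_0) = -1.741800, f(w_1) = -2.455800
w_2 = 1.190000 - (-2.455800)·(1.190000 - 1.470000)/(-2.455800 - (-1.741800)) = 2.153059; f(w_2) = 0.657826
w_3 = 2.153059 - (0.657826)·(2.153059 - 1.190000)/(0.657826 - (-2.455800)) = 1.949590; f(w_3) = -0.154553

1.949590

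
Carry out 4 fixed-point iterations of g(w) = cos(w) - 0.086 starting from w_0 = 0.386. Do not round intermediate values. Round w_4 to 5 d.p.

0.64580

w_1 = g(0.386000) = 0.840422
w_2 = g(0.840422) = 0.581148
w_3 = g(0.581148) = 0.749833
w_4 = g(0.749833) = 0.645803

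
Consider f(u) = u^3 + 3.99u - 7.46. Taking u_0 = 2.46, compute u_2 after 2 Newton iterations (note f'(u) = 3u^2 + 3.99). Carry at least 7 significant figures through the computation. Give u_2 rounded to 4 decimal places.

u_0 = 2.460000: f = 17.242336, f' = 22.144800 → u_1 = 2.460000 - (17.242336)/(22.144800) = 1.681382
u_1 = 1.681382: f = 4.002060, f' = 12.471138 → u_2 = 1.681382 - (4.002060)/(12.471138) = 1.360476

1.3605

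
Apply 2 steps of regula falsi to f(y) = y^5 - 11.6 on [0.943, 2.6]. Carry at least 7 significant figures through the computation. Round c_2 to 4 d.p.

1.2240

False-position update: c = (a·f(b) − b·f(a))/(f(b) − f(a)); replace the endpoint whose sign matches f(c).
f(0.943000) = -10.854310, f(2.600000) = 107.213760
step 1: c = 1.095332, f(c) = -10.023370 < 0 → new bracket [1.095332, 2.600000]
step 2: c = 1.223976, f(c) = -8.852960 < 0 → new bracket [1.223976, 2.600000]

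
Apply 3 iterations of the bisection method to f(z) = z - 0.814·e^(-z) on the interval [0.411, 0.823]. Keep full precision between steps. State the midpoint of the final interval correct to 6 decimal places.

f(0.411000) = -0.128671, f(0.823000) = 0.465563 (opposite signs)
step 1: m = 0.617000, f(m) = 0.177798 > 0 → root in [0.411000, 0.617000]
step 2: m = 0.514000, f(m) = 0.027148 > 0 → root in [0.411000, 0.514000]
step 3: m = 0.462500, f(m) = -0.050082 < 0 → root in [0.462500, 0.514000]
Midpoint of [0.462500, 0.514000] = 0.488250

0.488250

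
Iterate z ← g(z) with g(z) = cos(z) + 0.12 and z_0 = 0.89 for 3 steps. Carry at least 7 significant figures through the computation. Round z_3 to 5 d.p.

0.77841

z_1 = g(0.890000) = 0.749412
z_2 = g(0.749412) = 0.852090
z_3 = g(0.852090) = 0.778412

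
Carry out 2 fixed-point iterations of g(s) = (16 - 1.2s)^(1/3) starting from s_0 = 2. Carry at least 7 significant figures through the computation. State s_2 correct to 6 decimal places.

2.359484

s_1 = g(2.000000) = 2.386966
s_2 = g(2.386966) = 2.359484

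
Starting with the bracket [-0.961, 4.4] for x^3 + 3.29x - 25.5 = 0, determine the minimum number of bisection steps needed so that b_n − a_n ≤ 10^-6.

23

Initial width b − a = 4.4 − -0.961 = 5.361000.
After n steps the width is (b−a)/2^n; need (b−a)/2^n ≤ 10^-6.
So n ≥ log₂(5.361000/10^-6) = log₂(5361000.0000) ≈ 22.3541.
Hence n = 23.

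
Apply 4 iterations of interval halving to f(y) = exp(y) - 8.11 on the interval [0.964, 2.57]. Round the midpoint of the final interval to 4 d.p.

2.1183

f(0.964000) = -5.487836, f(2.570000) = 4.955824 (opposite signs)
step 1: m = 1.767000, f(m) = -2.256733 < 0 → root in [1.767000, 2.570000]
step 2: m = 2.168500, f(m) = 0.635156 > 0 → root in [1.767000, 2.168500]
step 3: m = 1.967750, f(m) = -0.955439 < 0 → root in [1.967750, 2.168500]
step 4: m = 2.068125, f(m) = -0.200022 < 0 → root in [2.068125, 2.168500]
Midpoint of [2.068125, 2.168500] = 2.118313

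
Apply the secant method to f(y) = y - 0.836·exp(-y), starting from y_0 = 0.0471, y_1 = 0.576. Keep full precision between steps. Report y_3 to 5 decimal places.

f(y_0) = -0.750437, f(y_1) = 0.106049
y_2 = 0.576000 - (0.106049)·(0.576000 - 0.047100)/(0.106049 - (-0.750437)) = 0.510512; f(y_2) = 0.008755
y_3 = 0.510512 - (0.008755)·(0.510512 - 0.576000)/(0.008755 - (0.106049)) = 0.504619; f(y_3) = -0.000103

0.50462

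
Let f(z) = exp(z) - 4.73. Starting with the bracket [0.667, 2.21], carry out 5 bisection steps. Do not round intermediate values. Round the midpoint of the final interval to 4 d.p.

1.5590

f(0.667000) = -2.781617, f(2.210000) = 4.385716 (opposite signs)
step 1: m = 1.438500, f(m) = -0.515630 < 0 → root in [1.438500, 2.210000]
step 2: m = 1.824250, f(m) = 1.468145 > 0 → root in [1.438500, 1.824250]
step 3: m = 1.631375, f(m) = 0.380897 > 0 → root in [1.438500, 1.631375]
step 4: m = 1.534937, f(m) = -0.088965 < 0 → root in [1.534937, 1.631375]
step 5: m = 1.583156, f(m) = 0.140303 > 0 → root in [1.534937, 1.583156]
Midpoint of [1.534937, 1.583156] = 1.559047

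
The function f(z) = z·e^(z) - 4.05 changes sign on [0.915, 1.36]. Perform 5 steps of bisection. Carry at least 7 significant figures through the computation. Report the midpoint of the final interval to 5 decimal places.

1.21398

f(0.915000) = -1.765451, f(1.360000) = 1.248823 (opposite signs)
step 1: m = 1.137500, f(m) = -0.502182 < 0 → root in [1.137500, 1.360000]
step 2: m = 1.248750, f(m) = 0.303121 > 0 → root in [1.137500, 1.248750]
step 3: m = 1.193125, f(m) = -0.115826 < 0 → root in [1.193125, 1.248750]
step 4: m = 1.220938, f(m) = 0.089423 > 0 → root in [1.193125, 1.220938]
step 5: m = 1.207031, f(m) = -0.014238 < 0 → root in [1.207031, 1.220938]
Midpoint of [1.207031, 1.220938] = 1.213984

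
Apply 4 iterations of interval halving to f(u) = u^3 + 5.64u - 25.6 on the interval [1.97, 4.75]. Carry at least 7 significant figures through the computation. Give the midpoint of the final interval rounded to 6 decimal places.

2.404375

f(1.970000) = -6.843827, f(4.750000) = 108.361875 (opposite signs)
step 1: m = 3.360000, f(m) = 31.283456 > 0 → root in [1.970000, 3.360000]
step 2: m = 2.665000, f(m) = 8.358030 > 0 → root in [1.970000, 2.665000]
step 3: m = 2.317500, f(m) = -0.082457 < 0 → root in [2.317500, 2.665000]
step 4: m = 2.491250, f(m) = 3.912161 > 0 → root in [2.317500, 2.491250]
Midpoint of [2.317500, 2.491250] = 2.404375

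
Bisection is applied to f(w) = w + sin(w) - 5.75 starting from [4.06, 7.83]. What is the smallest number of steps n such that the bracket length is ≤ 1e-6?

Initial width b − a = 7.83 − 4.06 = 3.770000.
After n steps the width is (b−a)/2^n; need (b−a)/2^n ≤ 1e-6.
So n ≥ log₂(3.770000/1e-6) = log₂(3770000.0000) ≈ 21.8461.
Hence n = 22.

22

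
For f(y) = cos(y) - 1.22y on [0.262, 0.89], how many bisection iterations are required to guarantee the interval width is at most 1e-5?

Initial width b − a = 0.89 − 0.262 = 0.628000.
After n steps the width is (b−a)/2^n; need (b−a)/2^n ≤ 1e-5.
So n ≥ log₂(0.628000/1e-5) = log₂(62800.0000) ≈ 15.9385.
Hence n = 16.

16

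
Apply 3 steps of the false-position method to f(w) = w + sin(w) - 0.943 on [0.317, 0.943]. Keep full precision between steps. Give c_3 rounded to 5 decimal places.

0.48065

f(0.317000) = -0.314283, f(0.943000) = 0.809324
step 1: c = 0.492098, f(c) = 0.021573 > 0 → new bracket [0.317000, 0.492098]
step 2: c = 0.480850, f(c) = 0.000384 > 0 → new bracket [0.317000, 0.480850]
step 3: c = 0.480651, f(c) = 0.000007 > 0 → new bracket [0.317000, 0.480651]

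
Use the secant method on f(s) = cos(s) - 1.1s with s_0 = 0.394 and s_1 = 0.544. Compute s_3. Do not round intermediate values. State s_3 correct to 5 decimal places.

f(s_0) = 0.489981, f(s_1) = 0.257245
s_2 = 0.544000 - (0.257245)·(0.544000 - 0.394000)/(0.257245 - (0.489981)) = 0.709797; f(s_2) = -0.022282
s_3 = 0.709797 - (-0.022282)·(0.709797 - 0.544000)/(-0.022282 - (0.257245)) = 0.696581; f(s_3) = 0.000802

0.69658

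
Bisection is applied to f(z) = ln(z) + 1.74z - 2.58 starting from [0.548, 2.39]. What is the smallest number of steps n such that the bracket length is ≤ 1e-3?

Initial width b − a = 2.39 − 0.548 = 1.842000.
After n steps the width is (b−a)/2^n; need (b−a)/2^n ≤ 1e-3.
So n ≥ log₂(1.842000/1e-3) = log₂(1842.0000) ≈ 10.8471.
Hence n = 11.

11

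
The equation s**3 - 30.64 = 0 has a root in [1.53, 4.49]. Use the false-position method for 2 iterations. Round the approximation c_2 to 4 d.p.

2.8793

f(1.530000) = -27.058423, f(4.490000) = 59.878849
step 1: c = 2.451273, f(c) = -15.910946 < 0 → new bracket [2.451273, 4.490000]
step 2: c = 2.879273, f(c) = -6.770206 < 0 → new bracket [2.879273, 4.490000]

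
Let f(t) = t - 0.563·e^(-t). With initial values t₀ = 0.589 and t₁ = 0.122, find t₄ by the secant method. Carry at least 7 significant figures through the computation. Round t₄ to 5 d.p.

f(t_0) = 0.276601, f(t_1) = -0.376339
t_2 = 0.122000 - (-0.376339)·(0.122000 - 0.589000)/(-0.376339 - (0.276601)) = 0.391167; f(t_2) = 0.010429
t_3 = 0.391167 - (0.010429)·(0.391167 - 0.122000)/(0.010429 - (-0.376339)) = 0.383909; f(t_3) = 0.000398
t_4 = 0.383909 - (0.000398)·(0.383909 - 0.391167)/(0.000398 - (0.010429)) = 0.383622; f(t_4) = -0.000000

0.38362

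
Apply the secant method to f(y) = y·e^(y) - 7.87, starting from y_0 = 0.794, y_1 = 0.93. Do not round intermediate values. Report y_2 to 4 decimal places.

2.1784

f(y_0) = -6.113491, f(y_1) = -5.512906
y_2 = 0.930000 - (-5.512906)·(0.930000 - 0.794000)/(-5.512906 - (-6.113491)) = 2.178375; f(y_2) = 11.369296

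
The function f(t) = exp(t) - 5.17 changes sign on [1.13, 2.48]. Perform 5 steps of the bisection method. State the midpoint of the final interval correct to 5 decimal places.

1.65734

f(1.130000) = -2.074343, f(2.480000) = 6.771264 (opposite signs)
step 1: m = 1.805000, f(m) = 0.909971 > 0 → root in [1.130000, 1.805000]
step 2: m = 1.467500, f(m) = -0.831624 < 0 → root in [1.467500, 1.805000]
step 3: m = 1.636250, f(m) = -0.034126 < 0 → root in [1.636250, 1.805000]
step 4: m = 1.720625, f(m) = 0.418020 > 0 → root in [1.636250, 1.720625]
step 5: m = 1.678438, f(m) = 0.187179 > 0 → root in [1.636250, 1.678438]
Midpoint of [1.636250, 1.678438] = 1.657344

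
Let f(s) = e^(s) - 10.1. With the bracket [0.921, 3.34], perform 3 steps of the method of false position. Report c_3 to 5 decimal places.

2.17533

False-position update: c = (a·f(b) − b·f(a))/(f(b) − f(a)); replace the endpoint whose sign matches f(c).
f(0.921000) = -7.588199, f(3.340000) = 18.119127
step 1: c = 1.635032, f(c) = -4.970378 < 0 → new bracket [1.635032, 3.340000]
step 2: c = 2.002053, f(c) = -2.695758 < 0 → new bracket [2.002053, 3.340000]
step 3: c = 2.175332, f(c) = -1.294892 < 0 → new bracket [2.175332, 3.340000]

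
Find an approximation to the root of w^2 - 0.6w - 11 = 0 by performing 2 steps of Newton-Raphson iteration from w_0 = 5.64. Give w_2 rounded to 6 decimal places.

3.649453

f'(w) = 2w - 0.6
w_0 = 5.640000: f = 17.425600, f' = 10.680000 → w_1 = 5.640000 - (17.425600)/(10.680000) = 4.008390
w_1 = 4.008390: f = 2.662153, f' = 7.416779 → w_2 = 4.008390 - (2.662153)/(7.416779) = 3.649453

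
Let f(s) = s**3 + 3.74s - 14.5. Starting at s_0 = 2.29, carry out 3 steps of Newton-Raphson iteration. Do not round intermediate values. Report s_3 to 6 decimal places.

f'(s) = 3s**2 + 3.74
s_0 = 2.290000: f = 6.073589, f' = 19.472300 → s_1 = 2.290000 - (6.073589)/(19.472300) = 1.978091
s_1 = 1.978091: f = 0.638019, f' = 15.478530 → s_2 = 1.978091 - (0.638019)/(15.478530) = 1.936871
s_2 = 1.936871: f = 0.010013, f' = 14.994410 → s_3 = 1.936871 - (0.010013)/(14.994410) = 1.936203

1.936203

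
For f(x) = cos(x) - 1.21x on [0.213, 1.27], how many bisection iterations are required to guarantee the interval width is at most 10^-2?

7

Initial width b − a = 1.27 − 0.213 = 1.057000.
After n steps the width is (b−a)/2^n; need (b−a)/2^n ≤ 10^-2.
So n ≥ log₂(1.057000/10^-2) = log₂(105.7000) ≈ 6.7238.
Hence n = 7.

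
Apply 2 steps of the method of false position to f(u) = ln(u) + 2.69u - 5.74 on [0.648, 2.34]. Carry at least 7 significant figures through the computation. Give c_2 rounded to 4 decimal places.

1.8994

False-position update: c = (a·f(b) − b·f(a))/(f(b) − f(a)); replace the endpoint whose sign matches f(c).
f(0.648000) = -4.430745, f(2.340000) = 1.404751
step 1: c = 1.932693, f(c) = 0.117858 > 0 → new bracket [0.648000, 1.932693]
step 2: c = 1.899405, f(c) = 0.010941 > 0 → new bracket [0.648000, 1.899405]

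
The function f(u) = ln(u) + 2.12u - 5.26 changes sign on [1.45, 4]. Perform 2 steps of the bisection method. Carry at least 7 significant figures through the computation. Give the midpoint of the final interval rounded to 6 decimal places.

2.406250

f(1.450000) = -1.814436, f(4.000000) = 4.606294 (opposite signs)
step 1: m = 2.725000, f(m) = 1.519468 > 0 → root in [1.450000, 2.725000]
step 2: m = 2.087500, f(m) = -0.098533 < 0 → root in [2.087500, 2.725000]
Midpoint of [2.087500, 2.725000] = 2.406250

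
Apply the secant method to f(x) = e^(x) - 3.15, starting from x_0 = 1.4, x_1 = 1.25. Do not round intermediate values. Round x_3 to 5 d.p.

1.14802

Secant update: x_(k+1) = x_k − f(x_k)·(x_k − x_(k-1))/(f(x_k) − f(x_(k-1))).
f(x_0) = 0.905200, f(x_1) = 0.340343
x_2 = 1.250000 - (0.340343)·(1.250000 - 1.400000)/(0.340343 - (0.905200)) = 1.159621; f(x_2) = 0.038723
x_3 = 1.159621 - (0.038723)·(1.159621 - 1.250000)/(0.038723 - (0.340343)) = 1.148017; f(x_3) = 0.001937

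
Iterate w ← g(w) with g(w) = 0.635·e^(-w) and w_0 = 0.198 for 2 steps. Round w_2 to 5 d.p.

w_1 = g(0.198000) = 0.520935
w_2 = g(0.520935) = 0.377168

0.37717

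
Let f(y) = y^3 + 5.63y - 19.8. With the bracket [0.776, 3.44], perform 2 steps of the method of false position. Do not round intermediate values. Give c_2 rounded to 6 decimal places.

False-position update: c = (a·f(b) − b·f(a))/(f(b) − f(a)); replace the endpoint whose sign matches f(c).
f(0.776000) = -14.963831, f(3.440000) = 40.274784
step 1: c = 1.497663, f(c) = -8.008912 < 0 → new bracket [1.497663, 3.440000]
step 2: c = 1.819842, f(c) = -3.527292 < 0 → new bracket [1.819842, 3.440000]

1.819842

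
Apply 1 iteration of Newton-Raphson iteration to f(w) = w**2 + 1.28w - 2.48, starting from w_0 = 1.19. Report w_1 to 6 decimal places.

f'(w) = 2w + 1.28
w_0 = 1.190000: f = 0.459300, f' = 3.660000 → w_1 = 1.190000 - (0.459300)/(3.660000) = 1.064508

1.064508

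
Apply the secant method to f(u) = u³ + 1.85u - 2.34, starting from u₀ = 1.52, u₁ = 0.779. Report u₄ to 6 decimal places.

f(u_0) = 3.983808, f(u_1) = -0.426121
u_2 = 0.779000 - (-0.426121)·(0.779000 - 1.520000)/(-0.426121 - (3.983808)) = 0.850601; f(u_2) = -0.150959
u_3 = 0.850601 - (-0.150959)·(0.850601 - 0.779000)/(-0.150959 - (-0.426121)) = 0.889883; f(u_3) = 0.010974
u_4 = 0.889883 - (0.010974)·(0.889883 - 0.850601)/(0.010974 - (-0.150959)) = 0.887221; f(u_4) = -0.000256

0.887221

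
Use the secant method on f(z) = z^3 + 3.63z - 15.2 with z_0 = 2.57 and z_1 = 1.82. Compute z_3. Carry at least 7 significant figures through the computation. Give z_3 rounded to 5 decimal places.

1.99867

Secant update: z_(k+1) = z_k − f(z_k)·(z_k − z_(k-1))/(f(z_k) − f(z_(k-1))).
f(z_0) = 11.103693, f(z_1) = -2.564832
z_2 = 1.820000 - (-2.564832)·(1.820000 - 2.570000)/(-2.564832 - (11.103693)) = 1.960734; f(z_2) = -0.544540
z_3 = 1.960734 - (-0.544540)·(1.960734 - 1.820000)/(-0.544540 - (-2.564832)) = 1.998667; f(z_3) = 0.039169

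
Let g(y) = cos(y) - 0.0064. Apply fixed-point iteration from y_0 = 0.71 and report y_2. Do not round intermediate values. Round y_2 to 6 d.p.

0.723950

y_1 = g(0.710000) = 0.751962
y_2 = g(0.751962) = 0.723950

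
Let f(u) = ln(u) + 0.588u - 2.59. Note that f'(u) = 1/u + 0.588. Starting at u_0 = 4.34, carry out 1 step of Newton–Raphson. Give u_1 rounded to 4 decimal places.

Newton update: u ← u − f(u)/f'(u).
u_0 = 4.340000: f = 1.429794, f' = 0.818415 → u_1 = 4.340000 - (1.429794)/(0.818415) = 2.592971

2.5930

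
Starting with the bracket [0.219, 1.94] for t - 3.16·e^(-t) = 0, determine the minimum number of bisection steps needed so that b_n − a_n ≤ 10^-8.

28

Initial width b − a = 1.94 − 0.219 = 1.721000.
After n steps the width is (b−a)/2^n; need (b−a)/2^n ≤ 10^-8.
So n ≥ log₂(1.721000/10^-8) = log₂(172100000.0000) ≈ 27.3587.
Hence n = 28.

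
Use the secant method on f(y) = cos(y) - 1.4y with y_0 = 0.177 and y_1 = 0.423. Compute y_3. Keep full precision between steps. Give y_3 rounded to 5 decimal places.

0.59179

f(y_0) = 0.736576, f(y_1) = 0.319662
y_2 = 0.423000 - (0.319662)·(0.423000 - 0.177000)/(0.319662 - (0.736576)) = 0.611616; f(y_2) = -0.037541
y_3 = 0.611616 - (-0.037541)·(0.611616 - 0.423000)/(-0.037541 - (0.319662)) = 0.591793; f(y_3) = 0.001432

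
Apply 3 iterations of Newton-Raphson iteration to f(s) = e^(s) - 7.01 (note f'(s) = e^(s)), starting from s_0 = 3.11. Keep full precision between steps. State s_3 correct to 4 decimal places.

s_0 = 3.110000: f = 15.411044, f' = 22.421044 → s_1 = 3.110000 - (15.411044)/(22.421044) = 2.422653
s_1 = 2.422653: f = 4.265731, f' = 11.275731 → s_2 = 2.422653 - (4.265731)/(11.275731) = 2.044342
s_2 = 2.044342: f = 0.714074, f' = 7.724074 → s_3 = 2.044342 - (0.714074)/(7.724074) = 1.951894

1.9519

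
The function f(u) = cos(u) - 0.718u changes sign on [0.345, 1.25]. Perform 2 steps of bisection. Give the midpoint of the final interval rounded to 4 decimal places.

f(0.345000) = 0.693365, f(1.250000) = -0.582178 (opposite signs)
step 1: m = 0.797500, f(m) = 0.125893 > 0 → root in [0.797500, 1.250000]
step 2: m = 1.023750, f(m) = -0.214886 < 0 → root in [0.797500, 1.023750]
Midpoint of [0.797500, 1.023750] = 0.910625

0.9106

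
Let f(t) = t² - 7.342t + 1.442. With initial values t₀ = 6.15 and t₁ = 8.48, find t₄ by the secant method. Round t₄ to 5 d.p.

7.14086

f(t_0) = -5.888800, f(t_1) = 11.092240
t_2 = 8.480000 - (11.092240)·(8.480000 - 6.150000)/(11.092240 - (-5.888800)) = 6.958013; f(t_2) = -1.229785
t_3 = 6.958013 - (-1.229785)·(6.958013 - 8.480000)/(-1.229785 - (11.092240)) = 7.109913; f(t_3) = -0.208116
t_4 = 7.109913 - (-0.208116)·(7.109913 - 6.958013)/(-0.208116 - (-1.229785)) = 7.140856; f(t_4) = 0.005658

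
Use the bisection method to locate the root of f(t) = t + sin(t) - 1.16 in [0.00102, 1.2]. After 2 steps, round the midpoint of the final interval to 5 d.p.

f(0.001020) = -1.157960, f(1.200000) = 0.972039 (opposite signs)
step 1: m = 0.600510, f(m) = 0.005573 > 0 → root in [0.001020, 0.600510]
step 2: m = 0.300765, f(m) = -0.562984 < 0 → root in [0.300765, 0.600510]
Midpoint of [0.300765, 0.600510] = 0.450638

0.45064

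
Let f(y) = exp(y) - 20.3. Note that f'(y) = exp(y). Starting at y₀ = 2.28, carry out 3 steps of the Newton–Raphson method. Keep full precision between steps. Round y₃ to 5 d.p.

y_0 = 2.280000: f = -10.523320, f' = 9.776680 → y_1 = 2.280000 - (-10.523320)/(9.776680) = 3.356369
y_1 = 3.356369: f = 8.384858, f' = 28.684858 → y_2 = 3.356369 - (8.384858)/(28.684858) = 3.064060
y_2 = 3.064060: f = 1.114320, f' = 21.414320 → y_3 = 3.064060 - (1.114320)/(21.414320) = 3.012024

3.01202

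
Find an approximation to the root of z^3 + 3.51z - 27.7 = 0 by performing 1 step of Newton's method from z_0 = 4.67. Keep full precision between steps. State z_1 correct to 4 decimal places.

Newton update: z ← z − f(z)/f'(z).
f'(z) = 3z^2 + 3.51
z_0 = 4.670000: f = 90.539263, f' = 68.936700 → z_1 = 4.670000 - (90.539263)/(68.936700) = 3.356632

3.3566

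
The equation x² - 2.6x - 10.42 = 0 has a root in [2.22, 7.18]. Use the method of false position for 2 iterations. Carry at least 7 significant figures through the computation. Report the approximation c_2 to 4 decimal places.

4.5235

False-position update: c = (a·f(b) − b·f(a))/(f(b) − f(a)); replace the endpoint whose sign matches f(c).
f(2.220000) = -11.263600, f(7.180000) = 22.464400
step 1: c = 3.876412, f(c) = -5.472102 < 0 → new bracket [3.876412, 7.180000]
step 2: c = 4.523507, f(c) = -1.719004 < 0 → new bracket [4.523507, 7.180000]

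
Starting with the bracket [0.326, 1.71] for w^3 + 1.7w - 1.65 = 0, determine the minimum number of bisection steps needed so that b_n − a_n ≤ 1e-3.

11

Initial width b − a = 1.71 − 0.326 = 1.384000.
After n steps the width is (b−a)/2^n; need (b−a)/2^n ≤ 1e-3.
So n ≥ log₂(1.384000/1e-3) = log₂(1384.0000) ≈ 10.4346.
Hence n = 11.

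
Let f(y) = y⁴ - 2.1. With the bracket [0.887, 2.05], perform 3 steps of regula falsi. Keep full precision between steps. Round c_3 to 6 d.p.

1.111213

False-position update: c = (a·f(b) − b·f(a))/(f(b) − f(a)); replace the endpoint whose sign matches f(c).
f(0.887000) = -1.480995, f(2.050000) = 15.561006
step 1: c = 0.988068, f(c) = -1.146882 < 0 → new bracket [0.988068, 2.050000]
step 2: c = 1.060962, f(c) = -0.832933 < 0 → new bracket [1.060962, 2.050000]
step 3: c = 1.111213, f(c) = -0.575286 < 0 → new bracket [1.111213, 2.050000]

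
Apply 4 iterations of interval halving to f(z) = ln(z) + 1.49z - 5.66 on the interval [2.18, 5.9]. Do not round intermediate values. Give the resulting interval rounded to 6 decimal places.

[2.877500, 3.110000]

f(2.180000) = -1.632475, f(5.900000) = 4.905952 (opposite signs)
step 1: m = 4.040000, f(m) = 1.755845 > 0 → root in [2.180000, 4.040000]
step 2: m = 3.110000, f(m) = 0.108523 > 0 → root in [2.180000, 3.110000]
step 3: m = 2.645000, f(m) = -0.746279 < 0 → root in [2.645000, 3.110000]
step 4: m = 2.877500, f(m) = -0.315603 < 0 → root in [2.877500, 3.110000]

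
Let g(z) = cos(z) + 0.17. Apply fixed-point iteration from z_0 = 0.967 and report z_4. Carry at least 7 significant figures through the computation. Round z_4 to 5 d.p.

z_1 = g(0.967000) = 0.737772
z_2 = g(0.737772) = 0.909969
z_3 = g(0.909969) = 0.783770
z_4 = g(0.783770) = 0.878257

0.87826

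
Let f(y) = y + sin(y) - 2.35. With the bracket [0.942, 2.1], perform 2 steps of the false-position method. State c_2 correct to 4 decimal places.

f(0.942000) = -0.599264, f(2.100000) = 0.613209
step 1: c = 1.514341, f(c) = 0.162747 > 0 → new bracket [0.942000, 1.514341]
step 2: c = 1.392102, f(c) = 0.026179 > 0 → new bracket [0.942000, 1.392102]

1.3921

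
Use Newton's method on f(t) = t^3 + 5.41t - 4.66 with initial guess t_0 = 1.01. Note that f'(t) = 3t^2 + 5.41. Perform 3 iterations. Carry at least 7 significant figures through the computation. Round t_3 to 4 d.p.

0.7752

t_0 = 1.010000: f = 1.834401, f' = 8.470300 → t_1 = 1.010000 - (1.834401)/(8.470300) = 0.793431
t_1 = 0.793431: f = 0.131955, f' = 7.298600 → t_2 = 0.793431 - (0.131955)/(7.298600) = 0.775352
t_2 = 0.775352: f = 0.000772, f' = 7.213511 → t_3 = 0.775352 - (0.000772)/(7.213511) = 0.775245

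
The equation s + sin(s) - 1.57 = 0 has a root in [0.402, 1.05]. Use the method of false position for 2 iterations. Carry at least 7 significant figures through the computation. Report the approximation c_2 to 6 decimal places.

False-position update: c = (a·f(b) − b·f(a))/(f(b) − f(a)); replace the endpoint whose sign matches f(c).
f(0.402000) = -0.776740, f(1.050000) = 0.347423
step 1: c = 0.849735, f(c) = 0.030841 > 0 → new bracket [0.402000, 0.849735]
step 2: c = 0.832637, f(c) = 0.002345 > 0 → new bracket [0.402000, 0.832637]

0.832637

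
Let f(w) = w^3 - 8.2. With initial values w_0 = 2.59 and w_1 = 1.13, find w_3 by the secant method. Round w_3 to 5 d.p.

f(w_0) = 9.173979, f(w_1) = -6.757103
w_2 = 1.130000 - (-6.757103)·(1.130000 - 2.590000)/(-6.757103 - (9.173979)) = 1.749253; f(w_2) = -2.847485
w_3 = 1.749253 - (-2.847485)·(1.749253 - 1.130000)/(-2.847485 - (-6.757103)) = 2.200272; f(w_3) = 2.451956

2.20027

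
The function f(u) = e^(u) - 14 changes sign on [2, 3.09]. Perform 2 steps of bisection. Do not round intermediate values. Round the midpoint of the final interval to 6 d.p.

2.681250

f(2.000000) = -6.610944, f(3.090000) = 7.977078 (opposite signs)
step 1: m = 2.545000, f(m) = -1.256772 < 0 → root in [2.545000, 3.090000]
step 2: m = 2.817500, f(m) = 2.734961 > 0 → root in [2.545000, 2.817500]
Midpoint of [2.545000, 2.817500] = 2.681250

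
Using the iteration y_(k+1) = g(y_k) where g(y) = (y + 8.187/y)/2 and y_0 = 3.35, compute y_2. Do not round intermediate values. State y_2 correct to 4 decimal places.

y_1 = g(3.350000) = 2.896940
y_2 = g(2.896940) = 2.861513

2.8615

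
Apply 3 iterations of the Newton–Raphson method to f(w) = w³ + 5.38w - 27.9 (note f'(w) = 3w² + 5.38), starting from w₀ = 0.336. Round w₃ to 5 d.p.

w_0 = 0.336000: f = -26.054387, f' = 5.718688 → w_1 = 0.336000 - (-26.054387)/(5.718688) = 4.892008
w_1 = 4.892008: f = 115.493260, f' = 77.175220 → w_2 = 4.892008 - (115.493260)/(77.175220) = 3.395501
w_2 = 3.395501: f = 29.515966, f' = 39.968276 → w_3 = 3.395501 - (29.515966)/(39.968276) = 2.657016

2.65702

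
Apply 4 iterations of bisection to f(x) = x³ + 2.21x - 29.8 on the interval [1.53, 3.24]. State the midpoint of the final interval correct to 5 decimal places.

2.86594

f(1.530000) = -22.837123, f(3.240000) = 11.372624 (opposite signs)
step 1: m = 2.385000, f(m) = -10.962733 < 0 → root in [2.385000, 3.240000]
step 2: m = 2.812500, f(m) = -1.337061 < 0 → root in [2.812500, 3.240000]
step 3: m = 3.026250, f(m) = 4.602982 > 0 → root in [2.812500, 3.026250]
step 4: m = 2.919375, f(m) = 1.532923 > 0 → root in [2.812500, 2.919375]
Midpoint of [2.812500, 2.919375] = 2.865938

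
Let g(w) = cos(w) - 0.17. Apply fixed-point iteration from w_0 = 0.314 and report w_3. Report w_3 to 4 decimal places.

w_1 = g(0.314000) = 0.781106
w_2 = g(0.781106) = 0.540135
w_3 = g(0.540135) = 0.687639

0.6876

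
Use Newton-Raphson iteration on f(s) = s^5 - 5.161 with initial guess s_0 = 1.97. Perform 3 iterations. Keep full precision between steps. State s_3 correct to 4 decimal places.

Newton update: s ← s − f(s)/f'(s).
f'(s) = 5s^4
s_0 = 1.970000: f = 24.509928, f' = 75.306924 → s_1 = 1.970000 - (24.509928)/(75.306924) = 1.644533
s_1 = 1.644533: f = 6.867537, f' = 36.571287 → s_2 = 1.644533 - (6.867537)/(36.571287) = 1.456748
s_2 = 1.456748: f = 1.399275, f' = 22.516851 → s_3 = 1.456748 - (1.399275)/(22.516851) = 1.394604

1.3946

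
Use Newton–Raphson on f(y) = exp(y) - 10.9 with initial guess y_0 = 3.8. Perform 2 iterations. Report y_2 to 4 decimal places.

2.5632

f'(y) = exp(y)
y_0 = 3.800000: f = 33.801184, f' = 44.701184 → y_1 = 3.800000 - (33.801184)/(44.701184) = 3.043841
y_1 = 3.043841: f = 10.085703, f' = 20.985703 → y_2 = 3.043841 - (10.085703)/(20.985703) = 2.563243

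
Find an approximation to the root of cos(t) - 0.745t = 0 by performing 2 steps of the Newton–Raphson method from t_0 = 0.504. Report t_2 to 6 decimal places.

0.868182

f'(t) = -sin(t) - 0.745
t_0 = 0.504000: f = 0.500178, f' = -1.227932 → t_1 = 0.504000 - (0.500178)/(-1.227932) = 0.911333
t_1 = 0.911333: f = -0.066251, f' = -1.535321 → t_2 = 0.911333 - (-0.066251)/(-1.535321) = 0.868182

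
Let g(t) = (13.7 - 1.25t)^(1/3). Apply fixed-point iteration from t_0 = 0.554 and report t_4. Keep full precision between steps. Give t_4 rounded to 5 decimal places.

2.21892

t_1 = g(0.554000) = 2.351787
t_2 = g(2.351787) = 2.207705
t_3 = g(2.207705) = 2.219954
t_4 = g(2.219954) = 2.218918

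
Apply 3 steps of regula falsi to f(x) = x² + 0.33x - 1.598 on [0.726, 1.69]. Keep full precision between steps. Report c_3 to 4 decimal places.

1.1070

False-position update: c = (a·f(b) − b·f(a))/(f(b) − f(a)); replace the endpoint whose sign matches f(c).
f(0.726000) = -0.831344, f(1.690000) = 1.815800
step 1: c = 1.028747, f(c) = -0.200192 < 0 → new bracket [1.028747, 1.690000]
step 2: c = 1.094411, f(c) = -0.039109 < 0 → new bracket [1.094411, 1.690000]
step 3: c = 1.106968, f(c) = -0.007321 < 0 → new bracket [1.106968, 1.690000]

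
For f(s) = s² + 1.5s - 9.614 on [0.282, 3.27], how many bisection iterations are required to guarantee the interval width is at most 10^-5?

Initial width b − a = 3.27 − 0.282 = 2.988000.
After n steps the width is (b−a)/2^n; need (b−a)/2^n ≤ 10^-5.
So n ≥ log₂(2.988000/10^-5) = log₂(298800.0000) ≈ 18.1888.
Hence n = 19.

19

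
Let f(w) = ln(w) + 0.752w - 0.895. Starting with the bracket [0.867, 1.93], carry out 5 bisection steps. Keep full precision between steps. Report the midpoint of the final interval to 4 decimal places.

1.0829

f(0.867000) = -0.385732, f(1.930000) = 1.213880 (opposite signs)
step 1: m = 1.398500, f(m) = 0.492072 > 0 → root in [0.867000, 1.398500]
step 2: m = 1.132750, f(m) = 0.081476 > 0 → root in [0.867000, 1.132750]
step 3: m = 0.999875, f(m) = -0.143219 < 0 → root in [0.999875, 1.132750]
step 4: m = 1.066312, f(m) = -0.028927 < 0 → root in [1.066312, 1.132750]
step 5: m = 1.099531, f(m) = 0.026731 > 0 → root in [1.066312, 1.099531]
Midpoint of [1.066312, 1.099531] = 1.082922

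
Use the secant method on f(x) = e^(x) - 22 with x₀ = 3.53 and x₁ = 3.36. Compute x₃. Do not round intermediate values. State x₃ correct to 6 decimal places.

Secant update: x_(k+1) = x_k − f(x_k)·(x_k − x_(k-1))/(f(x_k) − f(x_(k-1))).
f(x_0) = 12.123968, f(x_1) = 6.789191
x_2 = 3.360000 - (6.789191)·(3.360000 - 3.530000)/(6.789191 - (12.123968)) = 3.143653; f(x_2) = 1.188422
x_3 = 3.143653 - (1.188422)·(3.143653 - 3.360000)/(1.188422 - (6.789191)) = 3.097747; f(x_3) = 0.147988

3.097747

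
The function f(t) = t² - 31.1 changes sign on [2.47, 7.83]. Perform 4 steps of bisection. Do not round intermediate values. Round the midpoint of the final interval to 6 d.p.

5.652500

f(2.470000) = -24.999100, f(7.830000) = 30.208900 (opposite signs)
step 1: m = 5.150000, f(m) = -4.577500 < 0 → root in [5.150000, 7.830000]
step 2: m = 6.490000, f(m) = 11.020100 > 0 → root in [5.150000, 6.490000]
step 3: m = 5.820000, f(m) = 2.772400 > 0 → root in [5.150000, 5.820000]
step 4: m = 5.485000, f(m) = -1.014775 < 0 → root in [5.485000, 5.820000]
Midpoint of [5.485000, 5.820000] = 5.652500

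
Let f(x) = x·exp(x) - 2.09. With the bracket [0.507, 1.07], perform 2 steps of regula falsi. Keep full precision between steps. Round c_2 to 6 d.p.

0.864708

False-position update: c = (a·f(b) − b·f(a))/(f(b) − f(a)); replace the endpoint whose sign matches f(c).
f(0.507000) = -1.248226, f(1.070000) = 1.029456
step 1: c = 0.815538, f(c) = -0.246565 < 0 → new bracket [0.815538, 1.070000]
step 2: c = 0.864708, f(c) = -0.036915 < 0 → new bracket [0.864708, 1.070000]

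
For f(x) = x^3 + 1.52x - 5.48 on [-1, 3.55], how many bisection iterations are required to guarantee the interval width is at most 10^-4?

Initial width b − a = 3.55 − -1 = 4.550000.
After n steps the width is (b−a)/2^n; need (b−a)/2^n ≤ 10^-4.
So n ≥ log₂(4.550000/10^-4) = log₂(45500.0000) ≈ 15.4736.
Hence n = 16.

16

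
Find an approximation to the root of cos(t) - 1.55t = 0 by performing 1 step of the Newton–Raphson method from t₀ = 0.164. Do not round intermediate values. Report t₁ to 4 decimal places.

0.5915

f'(t) = -sin(t) - 1.55
t_0 = 0.164000: f = 0.732382, f' = -1.713266 → t_1 = 0.164000 - (0.732382)/(-1.713266) = 0.591477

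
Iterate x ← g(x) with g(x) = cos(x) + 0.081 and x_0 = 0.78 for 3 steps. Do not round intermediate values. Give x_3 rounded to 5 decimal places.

0.78946

x_1 = g(0.780000) = 0.791914
x_2 = g(0.791914) = 0.783485
x_3 = g(0.783485) = 0.789458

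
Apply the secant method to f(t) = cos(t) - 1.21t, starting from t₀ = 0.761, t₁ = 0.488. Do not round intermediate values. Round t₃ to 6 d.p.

f(t_0) = -0.196663, f(t_1) = 0.292792
t_2 = 0.488000 - (0.292792)·(0.488000 - 0.761000)/(0.292792 - (-0.196663)) = 0.651309; f(t_2) = 0.007208
t_3 = 0.651309 - (0.007208)·(0.651309 - 0.488000)/(0.007208 - (0.292792)) = 0.655430; f(t_3) = -0.000285

0.655430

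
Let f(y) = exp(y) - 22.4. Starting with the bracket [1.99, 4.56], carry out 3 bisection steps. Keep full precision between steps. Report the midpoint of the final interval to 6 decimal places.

3.114375

f(1.990000) = -15.084466, f(4.560000) = 73.183480 (opposite signs)
step 1: m = 3.275000, f(m) = 4.043225 > 0 → root in [1.990000, 3.275000]
step 2: m = 2.632500, f(m) = -8.491502 < 0 → root in [2.632500, 3.275000]
step 3: m = 2.953750, f(m) = -3.222264 < 0 → root in [2.953750, 3.275000]
Midpoint of [2.953750, 3.275000] = 3.114375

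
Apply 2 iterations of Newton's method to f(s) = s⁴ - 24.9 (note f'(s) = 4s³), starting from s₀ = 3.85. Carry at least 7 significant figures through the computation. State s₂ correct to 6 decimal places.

Newton update: s ← s − f(s)/f'(s).
s_0 = 3.850000: f = 194.806506, f' = 228.266500 → s_1 = 3.850000 - (194.806506)/(228.266500) = 2.996583
s_1 = 2.996583: f = 55.731597, f' = 107.631387 → s_2 = 2.996583 - (55.731597)/(107.631387) = 2.478782

2.478782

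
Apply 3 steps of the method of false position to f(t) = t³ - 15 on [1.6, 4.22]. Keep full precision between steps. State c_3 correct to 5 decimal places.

2.35275

f(1.600000) = -10.904000, f(4.220000) = 60.151448
step 1: c = 2.002059, f(c) = -6.975267 < 0 → new bracket [2.002059, 4.220000]
step 2: c = 2.232530, f(c) = -3.872653 < 0 → new bracket [2.232530, 4.220000]
step 3: c = 2.352746, f(c) = -1.976569 < 0 → new bracket [2.352746, 4.220000]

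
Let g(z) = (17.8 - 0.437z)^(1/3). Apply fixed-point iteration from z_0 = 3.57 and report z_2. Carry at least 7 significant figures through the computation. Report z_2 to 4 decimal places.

z_1 = g(3.570000) = 2.532374
z_2 = g(2.532374) = 2.555727

2.5557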